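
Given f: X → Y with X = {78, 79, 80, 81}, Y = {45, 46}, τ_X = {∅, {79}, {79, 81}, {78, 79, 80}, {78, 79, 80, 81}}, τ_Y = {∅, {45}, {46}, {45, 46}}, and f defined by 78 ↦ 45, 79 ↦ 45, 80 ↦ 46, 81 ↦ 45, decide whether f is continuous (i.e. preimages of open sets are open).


f is NOT continuous.

Compute f^{-1}(U) for each U ∈ τ_Y:
  U = ∅: f^{-1}(U) = ∅ ∈ τ_X ✓.
  U = {45}: f^{-1}(U) = {78, 79, 81} ∉ τ_X ✗.
  U = {46}: f^{-1}(U) = {80} ∉ τ_X ✗.
  U = {45, 46}: f^{-1}(U) = {78, 79, 80, 81} ∈ τ_X ✓.
Found U = {45} with f^{-1}(U) = {78, 79, 81} not in τ_X. Therefore f is NOT continuous.


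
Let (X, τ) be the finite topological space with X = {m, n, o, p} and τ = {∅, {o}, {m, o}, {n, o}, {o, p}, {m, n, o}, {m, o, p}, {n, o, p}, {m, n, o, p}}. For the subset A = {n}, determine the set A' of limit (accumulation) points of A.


A' = ∅

For each x ∈ X, list the open sets U ∈ τ with x ∈ U, then check whether U ∩ (A ∖ {x}) ≠ ∅ for every such U.
  x = m: open {m, o} ∋ x has {m, o} ∩ (A ∖ {m}) = ∅, so x is NOT a limit point.
  x = n: open {n, o} ∋ x has {n, o} ∩ (A ∖ {n}) = ∅, so x is NOT a limit point.
  x = o: open {o} ∋ x has {o} ∩ (A ∖ {o}) = ∅, so x is NOT a limit point.
  x = p: open {o, p} ∋ x has {o, p} ∩ (A ∖ {p}) = ∅, so x is NOT a limit point.
Collecting: A' = ∅.


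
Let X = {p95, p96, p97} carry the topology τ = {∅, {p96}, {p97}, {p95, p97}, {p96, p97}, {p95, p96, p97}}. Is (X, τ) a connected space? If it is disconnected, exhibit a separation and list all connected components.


(X, τ) is disconnected; components = [{p96}, {p95, p97}].

Find clopen sets (U ∈ τ with X ∖ U ∈ τ):
  U = ∅, X ∖ U = {p95, p96, p97} — both open, so U is clopen.
  U = {p96}, X ∖ U = {p95, p97} — both open, so U is clopen.
  U = {p95, p97}, X ∖ U = {p96} — both open, so U is clopen.
  U = {p95, p96, p97}, X ∖ U = ∅ — both open, so U is clopen.
Nontrivial clopen(s) exist: e.g. {p96}. So (X, τ) is disconnected.
Compute connected components by grouping points that agree on all clopens:
  component: {p96}
  component: {p95, p97}


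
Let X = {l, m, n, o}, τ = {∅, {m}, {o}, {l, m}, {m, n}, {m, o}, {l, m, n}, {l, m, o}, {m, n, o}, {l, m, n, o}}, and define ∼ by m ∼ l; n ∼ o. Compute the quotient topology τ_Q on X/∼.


X/∼ = {[l=m], [n=o]}; |τ_Q| = 3.

Equivalence classes: [l=m], [n=o].
Quotient map π: X → X/∼ sends l ↦ [l=m], m ↦ [l=m], n ↦ [n=o], o ↦ [n=o].
For each subset V ⊆ X/∼, compute π^{-1}(V) ⊆ X and check whether π^{-1}(V) ∈ τ. V is open in τ_Q iff π^{-1}(V) ∈ τ.
  V = {}: π^{-1}(V) = ∅ ∈ τ ✓.
  V = {[l=m]}: π^{-1}(V) = {l, m} ∈ τ ✓.
  V = {[n=o]}: π^{-1}(V) = {n, o} ∉ τ ✗.
  V = {[l=m], [n=o]}: π^{-1}(V) = {l, m, n, o} ∈ τ ✓.
Open sets in the quotient: τ_Q = {{}, {[l=m]}, {[l=m], [n=o]}} (3 elements).


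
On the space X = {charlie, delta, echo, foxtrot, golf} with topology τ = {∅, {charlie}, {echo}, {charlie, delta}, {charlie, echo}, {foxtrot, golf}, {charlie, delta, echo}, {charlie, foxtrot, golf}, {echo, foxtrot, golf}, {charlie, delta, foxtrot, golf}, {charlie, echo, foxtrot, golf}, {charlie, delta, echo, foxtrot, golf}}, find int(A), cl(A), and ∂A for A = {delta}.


int(A) = ∅, cl(A) = {delta}, ∂A = {delta}.

Closed sets in (X, τ) are complements of opens:
  closed(X, τ) = {∅, {delta}, {echo}, {charlie, delta}, {delta, echo}, {foxtrot, golf}, {charlie, delta, echo}, {delta, foxtrot, golf}, {echo, foxtrot, golf}, {charlie, delta, foxtrot, golf}, {delta, echo, foxtrot, golf}, {charlie, delta, echo, foxtrot, golf}}.
int(A) = ⋃ {U ∈ τ : U ⊆ A}. Opens contained in A: ∅.
Taking the union of these: int(A) = ∅.
cl(A) = ⋂ {C closed : A ⊆ C}. Closed sets containing A: {delta}, {charlie, delta}, {delta, echo}, {charlie, delta, echo}, {delta, foxtrot, golf}, {charlie, delta, foxtrot, golf}, {delta, echo, foxtrot, golf}, {charlie, delta, echo, foxtrot, golf}.
Intersecting these: cl(A) = {delta}.
∂A = cl(A) ∖ int(A) = {delta} ∖ ∅ = {delta}.


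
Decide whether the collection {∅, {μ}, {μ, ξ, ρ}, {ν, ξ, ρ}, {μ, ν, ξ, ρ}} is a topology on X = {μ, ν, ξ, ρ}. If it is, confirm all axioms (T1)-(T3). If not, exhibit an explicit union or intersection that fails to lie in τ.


τ is NOT a topology on X.

Axiom (T1): ∅ ∈ τ? Yes; X ∈ τ? Yes.
Axiom (T2/T3): check pairwise unions and intersections of members of τ.
Counterexample for (T3): {μ, ξ, ρ} ∩ {ν, ξ, ρ} = {ξ, ρ} ∉ τ. Therefore τ is NOT a topology.


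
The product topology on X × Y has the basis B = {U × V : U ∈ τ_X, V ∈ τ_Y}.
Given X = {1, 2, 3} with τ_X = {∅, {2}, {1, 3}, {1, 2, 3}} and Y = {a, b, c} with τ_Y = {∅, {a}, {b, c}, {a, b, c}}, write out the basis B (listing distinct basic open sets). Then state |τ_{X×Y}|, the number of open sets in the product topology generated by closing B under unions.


Basis B = {∅ × ∅, {2} × {a}, {1, 3} × {a}, {2} × {b, c}, {1, 2, 3} × {a}, {2} × {a, b, c}, {1, 3} × {b, c}, {1, 3} × {a, b, c}, {1, 2, 3} × {b, c}, {1, 2, 3} × {a, b, c}}; |τ_{X×Y}| = 16.

Enumerate products U × V with U ∈ τ_X, V ∈ τ_Y (deduplicated):
  ∅ × ∅ = {} (∅)
  {2} × {a} = {(2,a)}
  {1, 3} × {a} = {(1,a), (3,a)}
  {2} × {b, c} = {(2,b), (2,c)}
  {1, 2, 3} × {a} = {(1,a), (2,a), (3,a)}
  {2} × {a, b, c} = {(2,a), (2,b), (2,c)}
  {1, 3} × {b, c} = {(1,b), (1,c), (3,b), (3,c)}
  {1, 3} × {a, b, c} = {(1,a), (1,b), (1,c), (3,a), (3,b), (3,c)}
  {1, 2, 3} × {b, c} = {(1,b), (1,c), (2,b), (2,c), (3,b), (3,c)}
  {1, 2, 3} × {a, b, c} = {(1,a), (1,b), (1,c), (2,a), (2,b), (2,c), (3,a), (3,b), (3,c)}
These 10 distinct sets form the basis B.
Close under arbitrary unions to get τ_{X×Y}; counting gives |τ_{X×Y}| = 16.


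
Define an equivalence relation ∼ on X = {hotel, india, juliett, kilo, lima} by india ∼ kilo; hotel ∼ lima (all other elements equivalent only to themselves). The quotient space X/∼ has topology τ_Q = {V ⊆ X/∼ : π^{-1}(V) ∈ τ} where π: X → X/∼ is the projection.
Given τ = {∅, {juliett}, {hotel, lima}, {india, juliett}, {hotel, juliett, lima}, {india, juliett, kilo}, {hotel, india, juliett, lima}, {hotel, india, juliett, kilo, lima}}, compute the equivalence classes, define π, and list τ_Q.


X/∼ = {[hotel=lima], [india=kilo], [juliett]}; |τ_Q| = 6.

Equivalence classes: [hotel=lima], [india=kilo], [juliett].
Quotient map π: X → X/∼ sends hotel ↦ [hotel=lima], india ↦ [india=kilo], juliett ↦ [juliett], kilo ↦ [india=kilo], lima ↦ [hotel=lima].
For each subset V ⊆ X/∼, compute π^{-1}(V) ⊆ X and check whether π^{-1}(V) ∈ τ. V is open in τ_Q iff π^{-1}(V) ∈ τ.
  V = {}: π^{-1}(V) = ∅ ∈ τ ✓.
  V = {[hotel=lima]}: π^{-1}(V) = {hotel, lima} ∈ τ ✓.
  V = {[india=kilo]}: π^{-1}(V) = {india, kilo} ∉ τ ✗.
  V = {[hotel=lima], [india=kilo]}: π^{-1}(V) = {hotel, india, kilo, lima} ∉ τ ✗.
  V = {[juliett]}: π^{-1}(V) = {juliett} ∈ τ ✓.
  V = {[hotel=lima], [juliett]}: π^{-1}(V) = {hotel, juliett, lima} ∈ τ ✓.
  V = {[india=kilo], [juliett]}: π^{-1}(V) = {india, juliett, kilo} ∈ τ ✓.
  V = {[hotel=lima], [india=kilo], [juliett]}: π^{-1}(V) = {hotel, india, juliett, kilo, lima} ∈ τ ✓.
Open sets in the quotient: τ_Q = {{}, {[hotel=lima]}, {[juliett]}, {[hotel=lima], [juliett]}, {[india=kilo], [juliett]}, {[hotel=lima], [india=kilo], [juliett]}} (6 elements).


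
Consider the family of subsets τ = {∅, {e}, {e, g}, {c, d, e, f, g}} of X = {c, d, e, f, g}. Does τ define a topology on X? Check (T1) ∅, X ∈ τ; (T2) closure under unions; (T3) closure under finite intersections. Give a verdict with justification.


τ IS a topology on X.

Axiom (T1): ∅ ∈ τ? Yes; X ∈ τ? Yes.
Axiom (T2/T3): check pairwise unions and intersections of members of τ.
All pairwise intersections and unions checked — each lies in τ. Therefore τ satisfies (T1), (T2), (T3): it IS a topology on X.


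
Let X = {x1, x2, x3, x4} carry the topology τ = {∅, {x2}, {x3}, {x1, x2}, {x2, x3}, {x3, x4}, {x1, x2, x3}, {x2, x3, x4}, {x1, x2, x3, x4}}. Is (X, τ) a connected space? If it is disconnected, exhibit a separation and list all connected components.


(X, τ) is disconnected; components = [{x1, x2}, {x3, x4}].

Find clopen sets (U ∈ τ with X ∖ U ∈ τ):
  U = ∅, X ∖ U = {x1, x2, x3, x4} — both open, so U is clopen.
  U = {x1, x2}, X ∖ U = {x3, x4} — both open, so U is clopen.
  U = {x3, x4}, X ∖ U = {x1, x2} — both open, so U is clopen.
  U = {x1, x2, x3, x4}, X ∖ U = ∅ — both open, so U is clopen.
Nontrivial clopen(s) exist: e.g. {x1, x2}. So (X, τ) is disconnected.
Compute connected components by grouping points that agree on all clopens:
  component: {x1, x2}
  component: {x3, x4}


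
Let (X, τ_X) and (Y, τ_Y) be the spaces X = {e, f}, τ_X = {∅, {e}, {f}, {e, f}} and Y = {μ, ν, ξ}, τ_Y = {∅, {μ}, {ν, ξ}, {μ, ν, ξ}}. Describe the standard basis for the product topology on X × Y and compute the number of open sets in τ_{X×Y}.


Basis B = {∅ × ∅, {e} × {μ}, {f} × {μ}, {e, f} × {μ}, {e} × {ν, ξ}, {f} × {ν, ξ}, {e} × {μ, ν, ξ}, {f} × {μ, ν, ξ}, {e, f} × {ν, ξ}, {e, f} × {μ, ν, ξ}}; |τ_{X×Y}| = 16.

Enumerate products U × V with U ∈ τ_X, V ∈ τ_Y (deduplicated):
  ∅ × ∅ = {} (∅)
  {e} × {μ} = {(e,μ)}
  {f} × {μ} = {(f,μ)}
  {e, f} × {μ} = {(e,μ), (f,μ)}
  {e} × {ν, ξ} = {(e,ν), (e,ξ)}
  {f} × {ν, ξ} = {(f,ν), (f,ξ)}
  {e} × {μ, ν, ξ} = {(e,μ), (e,ν), (e,ξ)}
  {f} × {μ, ν, ξ} = {(f,μ), (f,ν), (f,ξ)}
  {e, f} × {ν, ξ} = {(e,ν), (e,ξ), (f,ν), (f,ξ)}
  {e, f} × {μ, ν, ξ} = {(e,μ), (e,ν), (e,ξ), (f,μ), (f,ν), (f,ξ)}
These 10 distinct sets form the basis B.
Close under arbitrary unions to get τ_{X×Y}; counting gives |τ_{X×Y}| = 16.


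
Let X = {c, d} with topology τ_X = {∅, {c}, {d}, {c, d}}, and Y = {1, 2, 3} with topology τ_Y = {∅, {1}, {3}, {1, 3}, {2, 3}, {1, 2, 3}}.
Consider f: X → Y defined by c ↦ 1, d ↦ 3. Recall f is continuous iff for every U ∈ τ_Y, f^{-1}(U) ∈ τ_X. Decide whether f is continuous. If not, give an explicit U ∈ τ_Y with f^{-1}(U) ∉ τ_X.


f IS continuous.

Compute f^{-1}(U) for each U ∈ τ_Y:
  U = ∅: f^{-1}(U) = ∅ ∈ τ_X ✓.
  U = {1}: f^{-1}(U) = {c} ∈ τ_X ✓.
  U = {3}: f^{-1}(U) = {d} ∈ τ_X ✓.
  U = {1, 3}: f^{-1}(U) = {c, d} ∈ τ_X ✓.
  U = {2, 3}: f^{-1}(U) = {d} ∈ τ_X ✓.
  U = {1, 2, 3}: f^{-1}(U) = {c, d} ∈ τ_X ✓.
Every preimage lies in τ_X, so f IS continuous.


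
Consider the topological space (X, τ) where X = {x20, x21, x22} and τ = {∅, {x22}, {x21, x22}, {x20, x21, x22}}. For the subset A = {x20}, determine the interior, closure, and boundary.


int(A) = ∅, cl(A) = {x20}, ∂A = {x20}.

Closed sets in (X, τ) are complements of opens:
  closed(X, τ) = {∅, {x20}, {x20, x21}, {x20, x21, x22}}.
int(A) = ⋃ {U ∈ τ : U ⊆ A}. Opens contained in A: ∅.
Taking the union of these: int(A) = ∅.
cl(A) = ⋂ {C closed : A ⊆ C}. Closed sets containing A: {x20}, {x20, x21}, {x20, x21, x22}.
Intersecting these: cl(A) = {x20}.
∂A = cl(A) ∖ int(A) = {x20} ∖ ∅ = {x20}.


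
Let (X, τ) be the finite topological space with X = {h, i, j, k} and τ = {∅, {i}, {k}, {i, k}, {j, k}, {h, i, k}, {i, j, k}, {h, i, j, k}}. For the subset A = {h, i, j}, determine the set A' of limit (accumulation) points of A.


A' = {h}

For each x ∈ X, list the open sets U ∈ τ with x ∈ U, then check whether U ∩ (A ∖ {x}) ≠ ∅ for every such U.
  x = h: opens ∋ x are {h, i, k}, {h, i, j, k}; each meets A ∖ {h}, so x IS a limit point.
  x = i: open {i} ∋ x has {i} ∩ (A ∖ {i}) = ∅, so x is NOT a limit point.
  x = j: open {j, k} ∋ x has {j, k} ∩ (A ∖ {j}) = ∅, so x is NOT a limit point.
  x = k: open {k} ∋ x has {k} ∩ (A ∖ {k}) = ∅, so x is NOT a limit point.
Collecting: A' = {h}.


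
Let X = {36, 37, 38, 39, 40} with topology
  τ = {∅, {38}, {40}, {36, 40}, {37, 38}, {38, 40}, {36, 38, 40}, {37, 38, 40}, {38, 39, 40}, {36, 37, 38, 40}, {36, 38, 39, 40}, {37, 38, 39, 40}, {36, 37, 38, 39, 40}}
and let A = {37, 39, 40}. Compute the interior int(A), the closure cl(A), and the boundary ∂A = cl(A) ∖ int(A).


int(A) = {40}, cl(A) = {36, 37, 39, 40}, ∂A = {36, 37, 39}.

Closed sets in (X, τ) are complements of opens:
  closed(X, τ) = {∅, {36}, {37}, {39}, {36, 37}, {36, 39}, {37, 39}, {36, 37, 39}, {36, 39, 40}, {37, 38, 39}, {36, 37, 38, 39}, {36, 37, 39, 40}, {36, 37, 38, 39, 40}}.
int(A) = ⋃ {U ∈ τ : U ⊆ A}. Opens contained in A: ∅, {40}.
Taking the union of these: int(A) = {40}.
cl(A) = ⋂ {C closed : A ⊆ C}. Closed sets containing A: {36, 37, 39, 40}, {36, 37, 38, 39, 40}.
Intersecting these: cl(A) = {36, 37, 39, 40}.
∂A = cl(A) ∖ int(A) = {36, 37, 39, 40} ∖ {40} = {36, 37, 39}.


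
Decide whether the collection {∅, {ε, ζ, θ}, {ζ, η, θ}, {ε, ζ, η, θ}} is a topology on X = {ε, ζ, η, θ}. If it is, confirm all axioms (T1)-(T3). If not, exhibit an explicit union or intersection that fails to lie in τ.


τ is NOT a topology on X.

Axiom (T1): ∅ ∈ τ? Yes; X ∈ τ? Yes.
Axiom (T2/T3): check pairwise unions and intersections of members of τ.
Counterexample for (T3): {ε, ζ, θ} ∩ {ζ, η, θ} = {ζ, θ} ∉ τ. Therefore τ is NOT a topology.


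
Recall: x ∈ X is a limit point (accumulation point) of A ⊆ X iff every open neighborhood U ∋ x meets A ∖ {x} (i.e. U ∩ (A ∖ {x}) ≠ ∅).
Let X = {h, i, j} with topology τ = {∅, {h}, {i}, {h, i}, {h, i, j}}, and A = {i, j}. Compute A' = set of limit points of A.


A' = {j}

For each x ∈ X, list the open sets U ∈ τ with x ∈ U, then check whether U ∩ (A ∖ {x}) ≠ ∅ for every such U.
  x = h: open {h} ∋ x has {h} ∩ (A ∖ {h}) = ∅, so x is NOT a limit point.
  x = i: open {i} ∋ x has {i} ∩ (A ∖ {i}) = ∅, so x is NOT a limit point.
  x = j: opens ∋ x are {h, i, j}; each meets A ∖ {j}, so x IS a limit point.
Collecting: A' = {j}.


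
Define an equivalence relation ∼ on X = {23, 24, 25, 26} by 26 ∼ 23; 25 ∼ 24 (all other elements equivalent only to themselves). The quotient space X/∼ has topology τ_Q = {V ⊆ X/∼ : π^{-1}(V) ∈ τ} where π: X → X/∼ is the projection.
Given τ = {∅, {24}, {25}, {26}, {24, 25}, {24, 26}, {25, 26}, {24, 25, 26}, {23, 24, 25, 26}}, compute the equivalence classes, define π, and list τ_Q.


X/∼ = {[23=26], [24=25]}; |τ_Q| = 3.

Equivalence classes: [23=26], [24=25].
Quotient map π: X → X/∼ sends 23 ↦ [23=26], 24 ↦ [24=25], 25 ↦ [24=25], 26 ↦ [23=26].
For each subset V ⊆ X/∼, compute π^{-1}(V) ⊆ X and check whether π^{-1}(V) ∈ τ. V is open in τ_Q iff π^{-1}(V) ∈ τ.
  V = {}: π^{-1}(V) = ∅ ∈ τ ✓.
  V = {[23=26]}: π^{-1}(V) = {23, 26} ∉ τ ✗.
  V = {[24=25]}: π^{-1}(V) = {24, 25} ∈ τ ✓.
  V = {[23=26], [24=25]}: π^{-1}(V) = {23, 24, 25, 26} ∈ τ ✓.
Open sets in the quotient: τ_Q = {{}, {[24=25]}, {[23=26], [24=25]}} (3 elements).


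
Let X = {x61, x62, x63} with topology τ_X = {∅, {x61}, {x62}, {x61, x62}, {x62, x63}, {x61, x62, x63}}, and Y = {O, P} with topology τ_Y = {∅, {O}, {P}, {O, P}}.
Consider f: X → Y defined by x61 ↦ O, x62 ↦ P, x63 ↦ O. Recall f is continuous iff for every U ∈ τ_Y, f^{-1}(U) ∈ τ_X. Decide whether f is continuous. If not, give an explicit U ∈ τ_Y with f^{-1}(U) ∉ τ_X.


f is NOT continuous.

Compute f^{-1}(U) for each U ∈ τ_Y:
  U = ∅: f^{-1}(U) = ∅ ∈ τ_X ✓.
  U = {O}: f^{-1}(U) = {x61, x63} ∉ τ_X ✗.
  U = {P}: f^{-1}(U) = {x62} ∈ τ_X ✓.
  U = {O, P}: f^{-1}(U) = {x61, x62, x63} ∈ τ_X ✓.
Found U = {O} with f^{-1}(U) = {x61, x63} not in τ_X. Therefore f is NOT continuous.


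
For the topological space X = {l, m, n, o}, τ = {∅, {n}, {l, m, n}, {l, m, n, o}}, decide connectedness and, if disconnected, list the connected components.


(X, τ) is connected.

Find clopen sets (U ∈ τ with X ∖ U ∈ τ):
  U = ∅, X ∖ U = {l, m, n, o} — both open, so U is clopen.
  U = {l, m, n, o}, X ∖ U = ∅ — both open, so U is clopen.
Only trivial clopens (∅ and X) exist, so (X, τ) is connected.
Compute connected components by grouping points that agree on all clopens:
  component: {l, m, n, o}


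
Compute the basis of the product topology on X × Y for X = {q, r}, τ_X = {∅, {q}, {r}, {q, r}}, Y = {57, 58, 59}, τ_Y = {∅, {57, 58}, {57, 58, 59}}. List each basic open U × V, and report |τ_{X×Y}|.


Basis B = {∅ × ∅, {q} × {57, 58}, {r} × {57, 58}, {q} × {57, 58, 59}, {r} × {57, 58, 59}, {q, r} × {57, 58}, {q, r} × {57, 58, 59}}; |τ_{X×Y}| = 9.

Enumerate products U × V with U ∈ τ_X, V ∈ τ_Y (deduplicated):
  ∅ × ∅ = {} (∅)
  {q} × {57, 58} = {(q,57), (q,58)}
  {r} × {57, 58} = {(r,57), (r,58)}
  {q} × {57, 58, 59} = {(q,57), (q,58), (q,59)}
  {r} × {57, 58, 59} = {(r,57), (r,58), (r,59)}
  {q, r} × {57, 58} = {(q,57), (q,58), (r,57), (r,58)}
  {q, r} × {57, 58, 59} = {(q,57), (q,58), (q,59), (r,57), (r,58), (r,59)}
These 7 distinct sets form the basis B.
Close under arbitrary unions to get τ_{X×Y}; counting gives |τ_{X×Y}| = 9.


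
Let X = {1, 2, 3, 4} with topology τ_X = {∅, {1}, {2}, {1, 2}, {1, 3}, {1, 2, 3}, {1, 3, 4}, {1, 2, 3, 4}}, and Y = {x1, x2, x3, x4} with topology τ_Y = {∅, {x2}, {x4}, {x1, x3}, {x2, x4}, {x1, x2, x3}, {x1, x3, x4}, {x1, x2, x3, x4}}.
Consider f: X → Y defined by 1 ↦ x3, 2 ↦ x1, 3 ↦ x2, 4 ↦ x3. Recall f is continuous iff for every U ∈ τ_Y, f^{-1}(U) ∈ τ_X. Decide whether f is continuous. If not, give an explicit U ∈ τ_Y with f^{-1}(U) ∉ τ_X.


f is NOT continuous.

Compute f^{-1}(U) for each U ∈ τ_Y:
  U = ∅: f^{-1}(U) = ∅ ∈ τ_X ✓.
  U = {x2}: f^{-1}(U) = {3} ∉ τ_X ✗.
  U = {x4}: f^{-1}(U) = ∅ ∈ τ_X ✓.
  U = {x1, x3}: f^{-1}(U) = {1, 2, 4} ∉ τ_X ✗.
  U = {x2, x4}: f^{-1}(U) = {3} ∉ τ_X ✗.
  U = {x1, x2, x3}: f^{-1}(U) = {1, 2, 3, 4} ∈ τ_X ✓.
  U = {x1, x3, x4}: f^{-1}(U) = {1, 2, 4} ∉ τ_X ✗.
  U = {x1, x2, x3, x4}: f^{-1}(U) = {1, 2, 3, 4} ∈ τ_X ✓.
Found U = {x2} with f^{-1}(U) = {3} not in τ_X. Therefore f is NOT continuous.


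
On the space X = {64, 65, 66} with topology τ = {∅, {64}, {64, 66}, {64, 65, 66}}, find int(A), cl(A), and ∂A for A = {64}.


int(A) = {64}, cl(A) = {64, 65, 66}, ∂A = {65, 66}.

Closed sets in (X, τ) are complements of opens:
  closed(X, τ) = {∅, {65}, {65, 66}, {64, 65, 66}}.
int(A) = ⋃ {U ∈ τ : U ⊆ A}. Opens contained in A: ∅, {64}.
Taking the union of these: int(A) = {64}.
cl(A) = ⋂ {C closed : A ⊆ C}. Closed sets containing A: {64, 65, 66}.
Intersecting these: cl(A) = {64, 65, 66}.
∂A = cl(A) ∖ int(A) = {64, 65, 66} ∖ {64} = {65, 66}.


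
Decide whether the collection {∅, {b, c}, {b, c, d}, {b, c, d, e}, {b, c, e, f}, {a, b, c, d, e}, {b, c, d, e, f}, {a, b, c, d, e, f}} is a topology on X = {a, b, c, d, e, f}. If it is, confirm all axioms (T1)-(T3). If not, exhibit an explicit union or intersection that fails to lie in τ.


τ is NOT a topology on X.

Axiom (T1): ∅ ∈ τ? Yes; X ∈ τ? Yes.
Axiom (T2/T3): check pairwise unions and intersections of members of τ.
Counterexample for (T3): {b, c, d, e} ∩ {b, c, e, f} = {b, c, e} ∉ τ. Therefore τ is NOT a topology.


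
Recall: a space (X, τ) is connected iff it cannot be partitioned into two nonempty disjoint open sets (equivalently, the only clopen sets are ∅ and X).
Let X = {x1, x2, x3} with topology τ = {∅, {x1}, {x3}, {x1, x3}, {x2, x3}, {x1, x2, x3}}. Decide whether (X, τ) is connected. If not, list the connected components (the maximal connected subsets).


(X, τ) is disconnected; components = [{x1}, {x2, x3}].

Find clopen sets (U ∈ τ with X ∖ U ∈ τ):
  U = ∅, X ∖ U = {x1, x2, x3} — both open, so U is clopen.
  U = {x1}, X ∖ U = {x2, x3} — both open, so U is clopen.
  U = {x2, x3}, X ∖ U = {x1} — both open, so U is clopen.
  U = {x1, x2, x3}, X ∖ U = ∅ — both open, so U is clopen.
Nontrivial clopen(s) exist: e.g. {x2, x3}. So (X, τ) is disconnected.
Compute connected components by grouping points that agree on all clopens:
  component: {x1}
  component: {x2, x3}


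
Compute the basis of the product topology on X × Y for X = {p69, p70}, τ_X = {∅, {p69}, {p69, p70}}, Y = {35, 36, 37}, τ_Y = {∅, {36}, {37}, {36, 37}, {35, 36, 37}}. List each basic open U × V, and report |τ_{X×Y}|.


Basis B = {∅ × ∅, {p69} × {36}, {p69} × {37}, {p69} × {36, 37}, {p69, p70} × {36}, {p69, p70} × {37}, {p69} × {35, 36, 37}, {p69, p70} × {36, 37}, {p69, p70} × {35, 36, 37}}; |τ_{X×Y}| = 14.

Enumerate products U × V with U ∈ τ_X, V ∈ τ_Y (deduplicated):
  ∅ × ∅ = {} (∅)
  {p69} × {36} = {(p69,36)}
  {p69} × {37} = {(p69,37)}
  {p69} × {36, 37} = {(p69,36), (p69,37)}
  {p69, p70} × {36} = {(p69,36), (p70,36)}
  {p69, p70} × {37} = {(p69,37), (p70,37)}
  {p69} × {35, 36, 37} = {(p69,35), (p69,36), (p69,37)}
  {p69, p70} × {36, 37} = {(p69,36), (p69,37), (p70,36), (p70,37)}
  {p69, p70} × {35, 36, 37} = {(p69,35), (p69,36), (p69,37), (p70,35), (p70,36), (p70,37)}
These 9 distinct sets form the basis B.
Close under arbitrary unions to get τ_{X×Y}; counting gives |τ_{X×Y}| = 14.


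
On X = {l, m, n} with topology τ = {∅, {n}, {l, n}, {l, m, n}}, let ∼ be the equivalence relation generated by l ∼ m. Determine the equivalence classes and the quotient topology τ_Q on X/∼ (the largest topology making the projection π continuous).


X/∼ = {[l=m], [n]}; |τ_Q| = 3.

Equivalence classes: [l=m], [n].
Quotient map π: X → X/∼ sends l ↦ [l=m], m ↦ [l=m], n ↦ [n].
For each subset V ⊆ X/∼, compute π^{-1}(V) ⊆ X and check whether π^{-1}(V) ∈ τ. V is open in τ_Q iff π^{-1}(V) ∈ τ.
  V = {}: π^{-1}(V) = ∅ ∈ τ ✓.
  V = {[l=m]}: π^{-1}(V) = {l, m} ∉ τ ✗.
  V = {[n]}: π^{-1}(V) = {n} ∈ τ ✓.
  V = {[l=m], [n]}: π^{-1}(V) = {l, m, n} ∈ τ ✓.
Open sets in the quotient: τ_Q = {{}, {[n]}, {[l=m], [n]}} (3 elements).


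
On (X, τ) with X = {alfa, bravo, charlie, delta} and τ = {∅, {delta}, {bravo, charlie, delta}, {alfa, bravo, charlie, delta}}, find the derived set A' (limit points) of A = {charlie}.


A' = {alfa, bravo}

For each x ∈ X, list the open sets U ∈ τ with x ∈ U, then check whether U ∩ (A ∖ {x}) ≠ ∅ for every such U.
  x = alfa: opens ∋ x are {alfa, bravo, charlie, delta}; each meets A ∖ {alfa}, so x IS a limit point.
  x = bravo: opens ∋ x are {bravo, charlie, delta}, {alfa, bravo, charlie, delta}; each meets A ∖ {bravo}, so x IS a limit point.
  x = charlie: open {bravo, charlie, delta} ∋ x has {bravo, charlie, delta} ∩ (A ∖ {charlie}) = ∅, so x is NOT a limit point.
  x = delta: open {delta} ∋ x has {delta} ∩ (A ∖ {delta}) = ∅, so x is NOT a limit point.
Collecting: A' = {alfa, bravo}.


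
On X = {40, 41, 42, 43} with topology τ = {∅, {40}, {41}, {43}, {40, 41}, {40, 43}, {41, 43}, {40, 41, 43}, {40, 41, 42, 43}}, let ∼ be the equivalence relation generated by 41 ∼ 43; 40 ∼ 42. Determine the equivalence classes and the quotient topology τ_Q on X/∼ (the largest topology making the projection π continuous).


X/∼ = {[40=42], [41=43]}; |τ_Q| = 3.

Equivalence classes: [40=42], [41=43].
Quotient map π: X → X/∼ sends 40 ↦ [40=42], 41 ↦ [41=43], 42 ↦ [40=42], 43 ↦ [41=43].
For each subset V ⊆ X/∼, compute π^{-1}(V) ⊆ X and check whether π^{-1}(V) ∈ τ. V is open in τ_Q iff π^{-1}(V) ∈ τ.
  V = {}: π^{-1}(V) = ∅ ∈ τ ✓.
  V = {[40=42]}: π^{-1}(V) = {40, 42} ∉ τ ✗.
  V = {[41=43]}: π^{-1}(V) = {41, 43} ∈ τ ✓.
  V = {[40=42], [41=43]}: π^{-1}(V) = {40, 41, 42, 43} ∈ τ ✓.
Open sets in the quotient: τ_Q = {{}, {[41=43]}, {[40=42], [41=43]}} (3 elements).


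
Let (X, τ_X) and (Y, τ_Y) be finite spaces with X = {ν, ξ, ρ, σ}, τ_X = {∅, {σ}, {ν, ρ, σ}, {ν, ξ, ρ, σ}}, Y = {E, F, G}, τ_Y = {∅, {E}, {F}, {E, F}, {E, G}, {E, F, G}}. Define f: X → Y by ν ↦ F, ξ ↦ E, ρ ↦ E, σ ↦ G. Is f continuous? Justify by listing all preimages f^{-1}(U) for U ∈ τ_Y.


f is NOT continuous.

Compute f^{-1}(U) for each U ∈ τ_Y:
  U = ∅: f^{-1}(U) = ∅ ∈ τ_X ✓.
  U = {E}: f^{-1}(U) = {ξ, ρ} ∉ τ_X ✗.
  U = {F}: f^{-1}(U) = {ν} ∉ τ_X ✗.
  U = {E, F}: f^{-1}(U) = {ν, ξ, ρ} ∉ τ_X ✗.
  U = {E, G}: f^{-1}(U) = {ξ, ρ, σ} ∉ τ_X ✗.
  U = {E, F, G}: f^{-1}(U) = {ν, ξ, ρ, σ} ∈ τ_X ✓.
Found U = {E} with f^{-1}(U) = {ξ, ρ} not in τ_X. Therefore f is NOT continuous.


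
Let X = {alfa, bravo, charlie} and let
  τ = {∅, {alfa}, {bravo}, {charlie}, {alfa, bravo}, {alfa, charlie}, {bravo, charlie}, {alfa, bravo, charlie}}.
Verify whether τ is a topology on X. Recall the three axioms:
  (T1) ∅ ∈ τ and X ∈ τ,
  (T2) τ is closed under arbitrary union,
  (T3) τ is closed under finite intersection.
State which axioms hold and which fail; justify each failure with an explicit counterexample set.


τ IS a topology on X.

Axiom (T1): ∅ ∈ τ? Yes; X ∈ τ? Yes.
Axiom (T2/T3): check pairwise unions and intersections of members of τ.
All pairwise intersections and unions checked — each lies in τ. Therefore τ satisfies (T1), (T2), (T3): it IS a topology on X.


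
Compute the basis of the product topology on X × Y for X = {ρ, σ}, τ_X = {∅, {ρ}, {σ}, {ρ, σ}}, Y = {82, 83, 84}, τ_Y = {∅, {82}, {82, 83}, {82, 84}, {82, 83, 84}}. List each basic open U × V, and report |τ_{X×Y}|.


Basis B = {∅ × ∅, {ρ} × {82}, {σ} × {82}, {ρ} × {82, 83}, {ρ} × {82, 84}, {ρ, σ} × {82}, {σ} × {82, 83}, {σ} × {82, 84}, {ρ} × {82, 83, 84}, {σ} × {82, 83, 84}, {ρ, σ} × {82, 83}, {ρ, σ} × {82, 84}, {ρ, σ} × {82, 83, 84}}; |τ_{X×Y}| = 25.

Enumerate products U × V with U ∈ τ_X, V ∈ τ_Y (deduplicated):
  ∅ × ∅ = {} (∅)
  {ρ} × {82} = {(ρ,82)}
  {σ} × {82} = {(σ,82)}
  {ρ} × {82, 83} = {(ρ,82), (ρ,83)}
  {ρ} × {82, 84} = {(ρ,82), (ρ,84)}
  {ρ, σ} × {82} = {(ρ,82), (σ,82)}
  {σ} × {82, 83} = {(σ,82), (σ,83)}
  {σ} × {82, 84} = {(σ,82), (σ,84)}
  {ρ} × {82, 83, 84} = {(ρ,82), (ρ,83), (ρ,84)}
  {σ} × {82, 83, 84} = {(σ,82), (σ,83), (σ,84)}
  {ρ, σ} × {82, 83} = {(ρ,82), (ρ,83), (σ,82), (σ,83)}
  {ρ, σ} × {82, 84} = {(ρ,82), (ρ,84), (σ,82), (σ,84)}
  {ρ, σ} × {82, 83, 84} = {(ρ,82), (ρ,83), (ρ,84), (σ,82), (σ,83), (σ,84)}
These 13 distinct sets form the basis B.
Close under arbitrary unions to get τ_{X×Y}; counting gives |τ_{X×Y}| = 25.


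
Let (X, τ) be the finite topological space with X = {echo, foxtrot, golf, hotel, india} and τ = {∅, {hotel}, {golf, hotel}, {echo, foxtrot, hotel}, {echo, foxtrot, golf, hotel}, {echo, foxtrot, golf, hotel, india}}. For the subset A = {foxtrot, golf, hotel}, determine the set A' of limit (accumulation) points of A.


A' = {echo, foxtrot, golf, india}

For each x ∈ X, list the open sets U ∈ τ with x ∈ U, then check whether U ∩ (A ∖ {x}) ≠ ∅ for every such U.
  x = echo: opens ∋ x are {echo, foxtrot, hotel}, {echo, foxtrot, golf, hotel}, {echo, foxtrot, golf, hotel, india}; each meets A ∖ {echo}, so x IS a limit point.
  x = foxtrot: opens ∋ x are {echo, foxtrot, hotel}, {echo, foxtrot, golf, hotel}, {echo, foxtrot, golf, hotel, india}; each meets A ∖ {foxtrot}, so x IS a limit point.
  x = golf: opens ∋ x are {golf, hotel}, {echo, foxtrot, golf, hotel}, {echo, foxtrot, golf, hotel, india}; each meets A ∖ {golf}, so x IS a limit point.
  x = hotel: open {hotel} ∋ x has {hotel} ∩ (A ∖ {hotel}) = ∅, so x is NOT a limit point.
  x = india: opens ∋ x are {echo, foxtrot, golf, hotel, india}; each meets A ∖ {india}, so x IS a limit point.
Collecting: A' = {echo, foxtrot, golf, india}.


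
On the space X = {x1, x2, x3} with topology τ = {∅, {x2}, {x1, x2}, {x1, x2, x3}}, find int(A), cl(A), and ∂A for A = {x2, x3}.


int(A) = {x2}, cl(A) = {x1, x2, x3}, ∂A = {x1, x3}.

Closed sets in (X, τ) are complements of opens:
  closed(X, τ) = {∅, {x3}, {x1, x3}, {x1, x2, x3}}.
int(A) = ⋃ {U ∈ τ : U ⊆ A}. Opens contained in A: ∅, {x2}.
Taking the union of these: int(A) = {x2}.
cl(A) = ⋂ {C closed : A ⊆ C}. Closed sets containing A: {x1, x2, x3}.
Intersecting these: cl(A) = {x1, x2, x3}.
∂A = cl(A) ∖ int(A) = {x1, x2, x3} ∖ {x2} = {x1, x3}.


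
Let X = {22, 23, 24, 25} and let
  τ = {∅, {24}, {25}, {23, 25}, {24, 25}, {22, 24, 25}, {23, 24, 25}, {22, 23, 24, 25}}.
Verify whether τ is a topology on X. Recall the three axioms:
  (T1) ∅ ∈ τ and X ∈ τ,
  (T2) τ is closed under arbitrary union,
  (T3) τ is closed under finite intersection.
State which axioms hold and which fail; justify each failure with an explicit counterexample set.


τ IS a topology on X.

Axiom (T1): ∅ ∈ τ? Yes; X ∈ τ? Yes.
Axiom (T2/T3): check pairwise unions and intersections of members of τ.
All pairwise intersections and unions checked — each lies in τ. Therefore τ satisfies (T1), (T2), (T3): it IS a topology on X.


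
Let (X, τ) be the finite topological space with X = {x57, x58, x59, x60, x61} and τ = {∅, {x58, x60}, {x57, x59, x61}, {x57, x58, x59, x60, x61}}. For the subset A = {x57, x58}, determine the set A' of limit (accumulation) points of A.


A' = {x59, x60, x61}

For each x ∈ X, list the open sets U ∈ τ with x ∈ U, then check whether U ∩ (A ∖ {x}) ≠ ∅ for every such U.
  x = x57: open {x57, x59, x61} ∋ x has {x57, x59, x61} ∩ (A ∖ {x57}) = ∅, so x is NOT a limit point.
  x = x58: open {x58, x60} ∋ x has {x58, x60} ∩ (A ∖ {x58}) = ∅, so x is NOT a limit point.
  x = x59: opens ∋ x are {x57, x59, x61}, {x57, x58, x59, x60, x61}; each meets A ∖ {x59}, so x IS a limit point.
  x = x60: opens ∋ x are {x58, x60}, {x57, x58, x59, x60, x61}; each meets A ∖ {x60}, so x IS a limit point.
  x = x61: opens ∋ x are {x57, x59, x61}, {x57, x58, x59, x60, x61}; each meets A ∖ {x61}, so x IS a limit point.
Collecting: A' = {x59, x60, x61}.


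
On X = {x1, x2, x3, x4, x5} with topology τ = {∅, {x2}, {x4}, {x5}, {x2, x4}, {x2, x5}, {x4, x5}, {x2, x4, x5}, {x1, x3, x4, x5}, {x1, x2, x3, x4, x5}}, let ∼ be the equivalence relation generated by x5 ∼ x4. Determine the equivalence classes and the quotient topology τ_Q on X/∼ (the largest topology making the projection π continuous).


X/∼ = {[x1], [x2], [x3], [x4=x5]}; |τ_Q| = 6.

Equivalence classes: [x1], [x2], [x3], [x4=x5].
Quotient map π: X → X/∼ sends x1 ↦ [x1], x2 ↦ [x2], x3 ↦ [x3], x4 ↦ [x4=x5], x5 ↦ [x4=x5].
For each subset V ⊆ X/∼, compute π^{-1}(V) ⊆ X and check whether π^{-1}(V) ∈ τ. V is open in τ_Q iff π^{-1}(V) ∈ τ.
  V = {}: π^{-1}(V) = ∅ ∈ τ ✓.
  V = {[x1]}: π^{-1}(V) = {x1} ∉ τ ✗.
  V = {[x2]}: π^{-1}(V) = {x2} ∈ τ ✓.
  V = {[x1], [x2]}: π^{-1}(V) = {x1, x2} ∉ τ ✗.
  V = {[x3]}: π^{-1}(V) = {x3} ∉ τ ✗.
  V = {[x1], [x3]}: π^{-1}(V) = {x1, x3} ∉ τ ✗.
  V = {[x2], [x3]}: π^{-1}(V) = {x2, x3} ∉ τ ✗.
  V = {[x1], [x2], [x3]}: π^{-1}(V) = {x1, x2, x3} ∉ τ ✗.
  V = {[x4=x5]}: π^{-1}(V) = {x4, x5} ∈ τ ✓.
  V = {[x1], [x4=x5]}: π^{-1}(V) = {x1, x4, x5} ∉ τ ✗.
  V = {[x2], [x4=x5]}: π^{-1}(V) = {x2, x4, x5} ∈ τ ✓.
  V = {[x1], [x2], [x4=x5]}: π^{-1}(V) = {x1, x2, x4, x5} ∉ τ ✗.
  V = {[x3], [x4=x5]}: π^{-1}(V) = {x3, x4, x5} ∉ τ ✗.
  V = {[x1], [x3], [x4=x5]}: π^{-1}(V) = {x1, x3, x4, x5} ∈ τ ✓.
  V = {[x2], [x3], [x4=x5]}: π^{-1}(V) = {x2, x3, x4, x5} ∉ τ ✗.
  V = {[x1], [x2], [x3], [x4=x5]}: π^{-1}(V) = {x1, x2, x3, x4, x5} ∈ τ ✓.
Open sets in the quotient: τ_Q = {{}, {[x2]}, {[x4=x5]}, {[x2], [x4=x5]}, {[x1], [x3], [x4=x5]}, {[x1], [x2], [x3], [x4=x5]}} (6 elements).


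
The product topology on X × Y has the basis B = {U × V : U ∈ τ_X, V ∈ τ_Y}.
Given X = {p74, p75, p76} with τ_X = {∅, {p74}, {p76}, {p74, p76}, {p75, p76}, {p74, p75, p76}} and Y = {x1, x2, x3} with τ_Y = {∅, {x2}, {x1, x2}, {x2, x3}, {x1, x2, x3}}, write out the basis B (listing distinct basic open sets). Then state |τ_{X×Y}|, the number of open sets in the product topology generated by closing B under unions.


Basis B = {∅ × ∅, {p74} × {x2}, {p76} × {x2}, {p74} × {x1, x2}, {p74} × {x2, x3}, {p74, p76} × {x2}, {p75, p76} × {x2}, {p76} × {x1, x2}, {p76} × {x2, x3}, {p74} × {x1, x2, x3}, {p74, p75, p76} × {x2}, {p76} × {x1, x2, x3}, {p74, p76} × {x1, x2}, {p74, p76} × {x2, x3}, {p75, p76} × {x1, x2}, {p75, p76} × {x2, x3}, {p74, p76} × {x1, x2, x3}, {p74, p75, p76} × {x1, x2}, {p74, p75, p76} × {x2, x3}, {p75, p76} × {x1, x2, x3}, {p74, p75, p76} × {x1, x2, x3}}; |τ_{X×Y}| = 70.

Enumerate products U × V with U ∈ τ_X, V ∈ τ_Y (deduplicated):
  ∅ × ∅ = {} (∅)
  {p74} × {x2} = {(p74,x2)}
  {p76} × {x2} = {(p76,x2)}
  {p74} × {x1, x2} = {(p74,x1), (p74,x2)}
  {p74} × {x2, x3} = {(p74,x2), (p74,x3)}
  {p74, p76} × {x2} = {(p74,x2), (p76,x2)}
  {p75, p76} × {x2} = {(p75,x2), (p76,x2)}
  {p76} × {x1, x2} = {(p76,x1), (p76,x2)}
  {p76} × {x2, x3} = {(p76,x2), (p76,x3)}
  {p74} × {x1, x2, x3} = {(p74,x1), (p74,x2), (p74,x3)}
  {p74, p75, p76} × {x2} = {(p74,x2), (p75,x2), (p76,x2)}
  {p76} × {x1, x2, x3} = {(p76,x1), (p76,x2), (p76,x3)}
  {p74, p76} × {x1, x2} = {(p74,x1), (p74,x2), (p76,x1), (p76,x2)}
  {p74, p76} × {x2, x3} = {(p74,x2), (p74,x3), (p76,x2), (p76,x3)}
  {p75, p76} × {x1, x2} = {(p75,x1), (p75,x2), (p76,x1), (p76,x2)}
  {p75, p76} × {x2, x3} = {(p75,x2), (p75,x3), (p76,x2), (p76,x3)}
  {p74, p76} × {x1, x2, x3} = {(p74,x1), (p74,x2), (p74,x3), (p76,x1), (p76,x2), (p76,x3)}
  {p74, p75, p76} × {x1, x2} = {(p74,x1), (p74,x2), (p75,x1), (p75,x2), (p76,x1), (p76,x2)}
  {p74, p75, p76} × {x2, x3} = {(p74,x2), (p74,x3), (p75,x2), (p75,x3), (p76,x2), (p76,x3)}
  {p75, p76} × {x1, x2, x3} = {(p75,x1), (p75,x2), (p75,x3), (p76,x1), (p76,x2), (p76,x3)}
  {p74, p75, p76} × {x1, x2, x3} = {(p74,x1), (p74,x2), (p74,x3), (p75,x1), (p75,x2), (p75,x3), (p76,x1), (p76,x2), (p76,x3)}
These 21 distinct sets form the basis B.
Close under arbitrary unions to get τ_{X×Y}; counting gives |τ_{X×Y}| = 70.


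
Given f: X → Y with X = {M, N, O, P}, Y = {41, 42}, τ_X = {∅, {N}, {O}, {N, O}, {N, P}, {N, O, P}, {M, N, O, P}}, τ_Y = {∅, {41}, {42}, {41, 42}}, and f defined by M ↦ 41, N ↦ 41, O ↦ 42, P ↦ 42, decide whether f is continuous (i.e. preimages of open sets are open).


f is NOT continuous.

Compute f^{-1}(U) for each U ∈ τ_Y:
  U = ∅: f^{-1}(U) = ∅ ∈ τ_X ✓.
  U = {41}: f^{-1}(U) = {M, N} ∉ τ_X ✗.
  U = {42}: f^{-1}(U) = {O, P} ∉ τ_X ✗.
  U = {41, 42}: f^{-1}(U) = {M, N, O, P} ∈ τ_X ✓.
Found U = {41} with f^{-1}(U) = {M, N} not in τ_X. Therefore f is NOT continuous.


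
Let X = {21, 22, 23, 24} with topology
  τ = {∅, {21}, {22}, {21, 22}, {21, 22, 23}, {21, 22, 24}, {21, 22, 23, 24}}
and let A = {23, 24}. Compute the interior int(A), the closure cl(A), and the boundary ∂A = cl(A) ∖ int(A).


int(A) = ∅, cl(A) = {23, 24}, ∂A = {23, 24}.

Closed sets in (X, τ) are complements of opens:
  closed(X, τ) = {∅, {23}, {24}, {23, 24}, {21, 23, 24}, {22, 23, 24}, {21, 22, 23, 24}}.
int(A) = ⋃ {U ∈ τ : U ⊆ A}. Opens contained in A: ∅.
Taking the union of these: int(A) = ∅.
cl(A) = ⋂ {C closed : A ⊆ C}. Closed sets containing A: {23, 24}, {21, 23, 24}, {22, 23, 24}, {21, 22, 23, 24}.
Intersecting these: cl(A) = {23, 24}.
∂A = cl(A) ∖ int(A) = {23, 24} ∖ ∅ = {23, 24}.


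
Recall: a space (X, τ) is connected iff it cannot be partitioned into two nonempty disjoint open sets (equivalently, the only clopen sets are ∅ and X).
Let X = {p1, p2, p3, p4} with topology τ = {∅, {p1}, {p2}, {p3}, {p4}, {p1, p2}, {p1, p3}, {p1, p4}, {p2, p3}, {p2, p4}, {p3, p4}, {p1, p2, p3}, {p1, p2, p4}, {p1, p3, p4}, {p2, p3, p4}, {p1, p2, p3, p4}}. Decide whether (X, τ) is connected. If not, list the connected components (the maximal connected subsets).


(X, τ) is disconnected; components = [{p1}, {p2}, {p3}, {p4}].

Find clopen sets (U ∈ τ with X ∖ U ∈ τ):
  U = ∅, X ∖ U = {p1, p2, p3, p4} — both open, so U is clopen.
  U = {p1}, X ∖ U = {p2, p3, p4} — both open, so U is clopen.
  U = {p2}, X ∖ U = {p1, p3, p4} — both open, so U is clopen.
  U = {p3}, X ∖ U = {p1, p2, p4} — both open, so U is clopen.
  U = {p4}, X ∖ U = {p1, p2, p3} — both open, so U is clopen.
  U = {p1, p2}, X ∖ U = {p3, p4} — both open, so U is clopen.
  U = {p1, p3}, X ∖ U = {p2, p4} — both open, so U is clopen.
  U = {p1, p4}, X ∖ U = {p2, p3} — both open, so U is clopen.
  U = {p2, p3}, X ∖ U = {p1, p4} — both open, so U is clopen.
  U = {p2, p4}, X ∖ U = {p1, p3} — both open, so U is clopen.
  U = {p3, p4}, X ∖ U = {p1, p2} — both open, so U is clopen.
  U = {p1, p2, p3}, X ∖ U = {p4} — both open, so U is clopen.
  U = {p1, p2, p4}, X ∖ U = {p3} — both open, so U is clopen.
  U = {p1, p3, p4}, X ∖ U = {p2} — both open, so U is clopen.
  U = {p2, p3, p4}, X ∖ U = {p1} — both open, so U is clopen.
  U = {p1, p2, p3, p4}, X ∖ U = ∅ — both open, so U is clopen.
Nontrivial clopen(s) exist: e.g. {p2}. So (X, τ) is disconnected.
Compute connected components by grouping points that agree on all clopens:
  component: {p1}
  component: {p2}
  component: {p3}
  component: {p4}


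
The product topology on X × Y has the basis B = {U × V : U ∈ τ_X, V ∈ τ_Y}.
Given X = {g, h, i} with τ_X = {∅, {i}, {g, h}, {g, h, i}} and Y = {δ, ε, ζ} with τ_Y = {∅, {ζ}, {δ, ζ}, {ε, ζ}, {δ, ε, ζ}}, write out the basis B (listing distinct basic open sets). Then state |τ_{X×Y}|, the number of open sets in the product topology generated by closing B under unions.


Basis B = {∅ × ∅, {i} × {ζ}, {g, h} × {ζ}, {i} × {δ, ζ}, {i} × {ε, ζ}, {g, h, i} × {ζ}, {i} × {δ, ε, ζ}, {g, h} × {δ, ζ}, {g, h} × {ε, ζ}, {g, h} × {δ, ε, ζ}, {g, h, i} × {δ, ζ}, {g, h, i} × {ε, ζ}, {g, h, i} × {δ, ε, ζ}}; |τ_{X×Y}| = 25.

Enumerate products U × V with U ∈ τ_X, V ∈ τ_Y (deduplicated):
  ∅ × ∅ = {} (∅)
  {i} × {ζ} = {(i,ζ)}
  {g, h} × {ζ} = {(g,ζ), (h,ζ)}
  {i} × {δ, ζ} = {(i,δ), (i,ζ)}
  {i} × {ε, ζ} = {(i,ε), (i,ζ)}
  {g, h, i} × {ζ} = {(g,ζ), (h,ζ), (i,ζ)}
  {i} × {δ, ε, ζ} = {(i,δ), (i,ε), (i,ζ)}
  {g, h} × {δ, ζ} = {(g,δ), (g,ζ), (h,δ), (h,ζ)}
  {g, h} × {ε, ζ} = {(g,ε), (g,ζ), (h,ε), (h,ζ)}
  {g, h} × {δ, ε, ζ} = {(g,δ), (g,ε), (g,ζ), (h,δ), (h,ε), (h,ζ)}
  {g, h, i} × {δ, ζ} = {(g,δ), (g,ζ), (h,δ), (h,ζ), (i,δ), (i,ζ)}
  {g, h, i} × {ε, ζ} = {(g,ε), (g,ζ), (h,ε), (h,ζ), (i,ε), (i,ζ)}
  {g, h, i} × {δ, ε, ζ} = {(g,δ), (g,ε), (g,ζ), (h,δ), (h,ε), (h,ζ), (i,δ), (i,ε), (i,ζ)}
These 13 distinct sets form the basis B.
Close under arbitrary unions to get τ_{X×Y}; counting gives |τ_{X×Y}| = 25.


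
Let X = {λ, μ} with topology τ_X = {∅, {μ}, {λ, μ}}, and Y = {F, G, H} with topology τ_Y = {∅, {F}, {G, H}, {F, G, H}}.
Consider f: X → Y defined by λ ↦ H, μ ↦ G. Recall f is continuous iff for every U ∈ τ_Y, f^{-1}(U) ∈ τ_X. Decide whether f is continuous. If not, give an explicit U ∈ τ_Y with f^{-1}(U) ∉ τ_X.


f IS continuous.

Compute f^{-1}(U) for each U ∈ τ_Y:
  U = ∅: f^{-1}(U) = ∅ ∈ τ_X ✓.
  U = {F}: f^{-1}(U) = ∅ ∈ τ_X ✓.
  U = {G, H}: f^{-1}(U) = {λ, μ} ∈ τ_X ✓.
  U = {F, G, H}: f^{-1}(U) = {λ, μ} ∈ τ_X ✓.
Every preimage lies in τ_X, so f IS continuous.


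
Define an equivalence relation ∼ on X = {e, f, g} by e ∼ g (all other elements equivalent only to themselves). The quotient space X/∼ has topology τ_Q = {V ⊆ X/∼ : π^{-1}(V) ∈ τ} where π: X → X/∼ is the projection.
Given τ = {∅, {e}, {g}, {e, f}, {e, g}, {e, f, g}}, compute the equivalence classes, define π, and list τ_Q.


X/∼ = {[e=g], [f]}; |τ_Q| = 3.

Equivalence classes: [e=g], [f].
Quotient map π: X → X/∼ sends e ↦ [e=g], f ↦ [f], g ↦ [e=g].
For each subset V ⊆ X/∼, compute π^{-1}(V) ⊆ X and check whether π^{-1}(V) ∈ τ. V is open in τ_Q iff π^{-1}(V) ∈ τ.
  V = {}: π^{-1}(V) = ∅ ∈ τ ✓.
  V = {[e=g]}: π^{-1}(V) = {e, g} ∈ τ ✓.
  V = {[f]}: π^{-1}(V) = {f} ∉ τ ✗.
  V = {[e=g], [f]}: π^{-1}(V) = {e, f, g} ∈ τ ✓.
Open sets in the quotient: τ_Q = {{}, {[e=g]}, {[e=g], [f]}} (3 elements).
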